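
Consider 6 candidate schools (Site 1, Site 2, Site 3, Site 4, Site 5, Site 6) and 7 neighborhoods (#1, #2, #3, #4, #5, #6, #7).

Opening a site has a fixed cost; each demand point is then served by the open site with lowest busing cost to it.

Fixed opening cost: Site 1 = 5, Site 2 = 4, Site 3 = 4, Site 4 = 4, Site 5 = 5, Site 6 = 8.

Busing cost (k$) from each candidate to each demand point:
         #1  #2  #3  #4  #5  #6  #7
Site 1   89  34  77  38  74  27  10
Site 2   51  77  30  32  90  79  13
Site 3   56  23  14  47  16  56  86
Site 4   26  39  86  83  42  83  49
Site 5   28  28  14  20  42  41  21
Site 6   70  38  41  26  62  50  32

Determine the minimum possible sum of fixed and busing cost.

152

Open {Site 1, Site 3, Site 5}: assign each demand point to its cheapest open site.
  #1→Site 5 28, #2→Site 3 23, #3→Site 3 14, #4→Site 5 20, #5→Site 3 16, #6→Site 1 27, #7→Site 1 10
  busing cost 138, fixed 14 → total 152.
Compare {Site 1, Site 3, Site 4, Site 5}: busing cost 136 + fixed 18 = 154.
Compare {Site 1, Site 2, Site 3, Site 5}: busing cost 138 + fixed 18 = 156.
Compare {Site 1, Site 2, Site 3, Site 4, Site 5}: busing cost 136 + fixed 22 = 158.
All other subsets cost ≥ 154. Minimum total cost: 152.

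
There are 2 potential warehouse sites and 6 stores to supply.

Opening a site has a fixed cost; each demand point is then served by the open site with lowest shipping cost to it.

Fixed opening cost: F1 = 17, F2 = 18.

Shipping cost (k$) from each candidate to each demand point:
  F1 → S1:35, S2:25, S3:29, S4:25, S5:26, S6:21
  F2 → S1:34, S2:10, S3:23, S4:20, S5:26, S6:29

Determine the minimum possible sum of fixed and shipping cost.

Open {F2}: assign each demand point to its cheapest open site.
  S1→F2 34, S2→F2 10, S3→F2 23, S4→F2 20, S5→F2 26, S6→F2 29
  shipping cost 142, fixed 18 → total 160.
Compare {F1, F2}: shipping cost 134 + fixed 35 = 169.
Compare {F1}: shipping cost 161 + fixed 17 = 178.

160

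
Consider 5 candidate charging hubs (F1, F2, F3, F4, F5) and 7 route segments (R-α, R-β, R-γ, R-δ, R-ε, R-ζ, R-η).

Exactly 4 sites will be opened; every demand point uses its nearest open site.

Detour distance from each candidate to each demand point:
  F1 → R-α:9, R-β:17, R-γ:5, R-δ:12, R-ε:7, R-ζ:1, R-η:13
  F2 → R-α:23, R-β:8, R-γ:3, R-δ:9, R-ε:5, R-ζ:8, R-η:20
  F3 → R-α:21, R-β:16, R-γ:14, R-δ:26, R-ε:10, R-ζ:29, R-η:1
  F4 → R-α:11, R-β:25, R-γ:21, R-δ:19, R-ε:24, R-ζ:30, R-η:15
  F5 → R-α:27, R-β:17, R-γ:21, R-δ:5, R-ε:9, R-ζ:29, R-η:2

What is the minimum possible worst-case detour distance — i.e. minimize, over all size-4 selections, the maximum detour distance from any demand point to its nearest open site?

Open {F1, F2, F3, F4}.
  Farthest demand point is R-α at detour distance 9 (to F1); all others are ≤ 9.
With {F1, F2, F3, F5} the worst case is 9.
With {F1, F2, F4, F5} the worst case is 9.
No size-4 selection achieves below 9.

9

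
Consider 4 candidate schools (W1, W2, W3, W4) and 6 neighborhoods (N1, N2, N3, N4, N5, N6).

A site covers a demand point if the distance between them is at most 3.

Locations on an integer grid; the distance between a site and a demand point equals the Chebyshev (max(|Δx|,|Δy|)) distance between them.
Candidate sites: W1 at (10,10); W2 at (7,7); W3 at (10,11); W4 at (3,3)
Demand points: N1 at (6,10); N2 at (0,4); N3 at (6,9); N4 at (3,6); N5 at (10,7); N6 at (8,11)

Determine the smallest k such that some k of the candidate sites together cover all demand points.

Coverage sets (demand points within 3 of each site):
  W1: {N5, N6}
  W2: {N1, N3, N5}
  W3: {N6}
  W4: {N2, N4}
No 2 sites suffice: every size-2 union leaves at least one demand point uncovered.
But {W1, W2, W4} covers everything, so the minimum is 3.

3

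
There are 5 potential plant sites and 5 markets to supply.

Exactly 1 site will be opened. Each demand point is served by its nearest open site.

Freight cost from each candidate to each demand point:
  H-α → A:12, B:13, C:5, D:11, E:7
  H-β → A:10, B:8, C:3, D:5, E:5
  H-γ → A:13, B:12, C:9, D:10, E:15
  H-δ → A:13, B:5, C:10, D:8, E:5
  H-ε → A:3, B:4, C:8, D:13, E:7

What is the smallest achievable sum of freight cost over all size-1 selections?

Open {H-β}.
  A→H-β 10, B→H-β 8, C→H-β 3, D→H-β 5, E→H-β 5  ⇒ total 31.
Compare {H-ε}: total 35.
Compare {H-δ}: total 41.
No size-1 selection does better; minimum is 31.

31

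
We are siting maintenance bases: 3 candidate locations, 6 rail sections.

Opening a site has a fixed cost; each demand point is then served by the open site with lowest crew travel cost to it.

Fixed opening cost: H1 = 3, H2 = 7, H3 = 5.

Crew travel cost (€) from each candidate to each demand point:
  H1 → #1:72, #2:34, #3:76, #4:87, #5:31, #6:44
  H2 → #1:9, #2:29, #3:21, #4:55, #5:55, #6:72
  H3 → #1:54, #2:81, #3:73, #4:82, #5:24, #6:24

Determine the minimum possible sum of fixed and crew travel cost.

174

Open {H2, H3}: assign each demand point to its cheapest open site.
  #1→H2 9, #2→H2 29, #3→H2 21, #4→H2 55, #5→H3 24, #6→H3 24
  crew travel cost 162, fixed 12 → total 174.
Compare {H1, H2, H3}: crew travel cost 162 + fixed 15 = 177.
Compare {H1, H2}: crew travel cost 189 + fixed 10 = 199.
Compare {H2}: crew travel cost 241 + fixed 7 = 248.
All other subsets cost ≥ 177. Minimum total cost: 174.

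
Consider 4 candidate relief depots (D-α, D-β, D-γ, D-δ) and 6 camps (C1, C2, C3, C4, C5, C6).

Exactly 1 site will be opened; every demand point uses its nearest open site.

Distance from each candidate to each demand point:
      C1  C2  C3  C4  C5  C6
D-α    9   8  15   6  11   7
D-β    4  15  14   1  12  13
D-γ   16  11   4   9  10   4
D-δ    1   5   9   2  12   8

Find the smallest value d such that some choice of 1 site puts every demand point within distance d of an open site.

12

Open {D-δ}.
  Farthest demand point is C5 at distance 12 (to D-δ); all others are ≤ 12.
With {D-α} the worst case is 15.
With {D-β} the worst case is 15.
No size-1 selection achieves below 12.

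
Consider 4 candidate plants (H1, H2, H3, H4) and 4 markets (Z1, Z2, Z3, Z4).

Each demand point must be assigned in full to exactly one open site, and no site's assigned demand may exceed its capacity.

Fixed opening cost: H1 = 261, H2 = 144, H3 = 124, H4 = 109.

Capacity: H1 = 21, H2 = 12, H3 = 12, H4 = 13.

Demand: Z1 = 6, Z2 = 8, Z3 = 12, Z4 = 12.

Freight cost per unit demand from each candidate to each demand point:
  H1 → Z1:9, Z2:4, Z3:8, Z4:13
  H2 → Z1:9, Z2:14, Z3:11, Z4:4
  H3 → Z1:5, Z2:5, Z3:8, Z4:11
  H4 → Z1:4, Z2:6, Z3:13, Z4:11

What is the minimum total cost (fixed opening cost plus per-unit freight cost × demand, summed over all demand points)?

714

Open {H1, H2, H4}; cheapest assignment that respects the capacities:
  H1 (cap 21, load 20): Z2, Z3 — cost 8×4 + 12×8 = 128
  H2 (cap 12, load 12): Z4 — cost 12×4 = 48
  H4 (cap 13, load 6): Z1 — cost 6×4 = 24
  Shipping 200, fixed 514 → total 714.
  Any other capacity-feasible assignment to {H1, H2, H4} ships for at least 200.
Compare {H1, H2, H3}: its best feasible assignment gives total 735.
Compare {H1, H3, H4}: its best feasible assignment gives total 778.
Every other set of open sites that can feasibly serve all demand totals ≥ 735 even under its best assignment. Minimum: 714.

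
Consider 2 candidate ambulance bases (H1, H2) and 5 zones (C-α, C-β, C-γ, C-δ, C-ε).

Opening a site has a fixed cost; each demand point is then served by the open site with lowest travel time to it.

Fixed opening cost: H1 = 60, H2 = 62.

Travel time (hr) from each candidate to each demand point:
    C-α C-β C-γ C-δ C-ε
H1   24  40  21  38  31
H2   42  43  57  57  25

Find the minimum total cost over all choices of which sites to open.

Open {H1}: assign each demand point to its cheapest open site.
  C-α→H1 24, C-β→H1 40, C-γ→H1 21, C-δ→H1 38, C-ε→H1 31
  travel time 154, fixed 60 → total 214.
Compare {H1, H2}: travel time 148 + fixed 122 = 270.
Compare {H2}: travel time 224 + fixed 62 = 286.

214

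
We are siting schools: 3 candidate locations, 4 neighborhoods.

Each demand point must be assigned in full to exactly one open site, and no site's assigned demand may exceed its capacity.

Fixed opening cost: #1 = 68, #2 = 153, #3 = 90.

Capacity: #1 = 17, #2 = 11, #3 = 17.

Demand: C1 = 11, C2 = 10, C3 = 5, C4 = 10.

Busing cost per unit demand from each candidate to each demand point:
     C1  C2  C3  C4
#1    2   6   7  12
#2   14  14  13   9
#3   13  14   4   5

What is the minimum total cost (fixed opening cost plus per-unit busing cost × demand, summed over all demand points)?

Open {#1, #2, #3}; cheapest assignment that respects the capacities:
  #1 (cap 17, load 11): C1 — cost 11×2 = 22
  #2 (cap 11, load 10): C2 — cost 10×14 = 140
  #3 (cap 17, load 15): C3, C4 — cost 5×4 + 10×5 = 70
  Shipping 232, fixed 311 → total 543.
  Any other capacity-feasible assignment to {#1, #2, #3} ships for at least 232.
Total demand is 36 and no other set of sites has combined capacity ≥ 36, so {#1, #2, #3} is the only feasible choice of open sites. Minimum: 543.

543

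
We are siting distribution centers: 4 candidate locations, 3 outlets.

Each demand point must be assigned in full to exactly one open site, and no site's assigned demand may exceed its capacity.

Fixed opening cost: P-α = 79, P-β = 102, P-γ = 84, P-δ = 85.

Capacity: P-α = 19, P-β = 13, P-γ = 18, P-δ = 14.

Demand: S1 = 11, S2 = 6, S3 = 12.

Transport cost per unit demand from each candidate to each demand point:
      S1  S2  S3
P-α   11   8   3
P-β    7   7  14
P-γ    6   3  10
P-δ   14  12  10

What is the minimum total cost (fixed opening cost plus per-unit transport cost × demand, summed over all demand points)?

Open {P-α, P-γ}; cheapest assignment that respects the capacities:
  P-α (cap 19, load 12): S3 — cost 12×3 = 36
  P-γ (cap 18, load 17): S1, S2 — cost 11×6 + 6×3 = 84
  Shipping 120, fixed 163 → total 283.
  Any other capacity-feasible assignment to {P-α, P-γ} ships for at least 120.
Compare {P-α, P-β}: its best feasible assignment gives total 342.
Compare {P-α, P-γ, P-δ}: its best feasible assignment gives total 368.
Every other set of open sites that can feasibly serve all demand totals ≥ 342 even under its best assignment. Minimum: 283.

283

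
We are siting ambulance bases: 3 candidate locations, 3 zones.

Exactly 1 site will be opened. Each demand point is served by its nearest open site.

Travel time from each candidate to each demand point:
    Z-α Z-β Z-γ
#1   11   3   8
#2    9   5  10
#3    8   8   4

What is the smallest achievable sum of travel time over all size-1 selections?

Open {#3}.
  Z-α→#3 8, Z-β→#3 8, Z-γ→#3 4  ⇒ total 20.
Compare {#1}: total 22.
Compare {#2}: total 24.

20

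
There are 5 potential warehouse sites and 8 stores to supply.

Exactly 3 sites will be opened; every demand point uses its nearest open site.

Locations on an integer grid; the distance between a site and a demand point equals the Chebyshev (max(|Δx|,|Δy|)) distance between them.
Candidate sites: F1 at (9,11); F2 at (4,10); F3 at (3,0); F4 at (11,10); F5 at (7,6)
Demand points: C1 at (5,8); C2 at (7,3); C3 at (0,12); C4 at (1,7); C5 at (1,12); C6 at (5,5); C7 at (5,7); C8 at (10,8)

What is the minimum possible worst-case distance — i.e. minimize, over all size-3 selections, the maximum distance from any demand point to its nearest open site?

4

Open {F1, F2, F5}.
  Farthest demand point is C3 at distance 4 (to F2); all others are ≤ 4.
With {F2, F3, F5} the worst case is 4.
With {F2, F4, F5} the worst case is 4.
No size-3 selection achieves below 4.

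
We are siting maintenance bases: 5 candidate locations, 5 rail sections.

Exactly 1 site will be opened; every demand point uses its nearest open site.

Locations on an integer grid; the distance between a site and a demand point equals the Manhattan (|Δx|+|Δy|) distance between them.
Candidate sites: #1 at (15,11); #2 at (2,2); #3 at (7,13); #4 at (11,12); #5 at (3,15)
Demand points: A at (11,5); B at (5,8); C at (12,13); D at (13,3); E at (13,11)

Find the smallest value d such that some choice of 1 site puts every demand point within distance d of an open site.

11

Open {#4}.
  Farthest demand point is D at distance 11 (to #4); all others are ≤ 11.
With {#1} the worst case is 13.
With {#3} the worst case is 16.
No size-1 selection achieves below 11.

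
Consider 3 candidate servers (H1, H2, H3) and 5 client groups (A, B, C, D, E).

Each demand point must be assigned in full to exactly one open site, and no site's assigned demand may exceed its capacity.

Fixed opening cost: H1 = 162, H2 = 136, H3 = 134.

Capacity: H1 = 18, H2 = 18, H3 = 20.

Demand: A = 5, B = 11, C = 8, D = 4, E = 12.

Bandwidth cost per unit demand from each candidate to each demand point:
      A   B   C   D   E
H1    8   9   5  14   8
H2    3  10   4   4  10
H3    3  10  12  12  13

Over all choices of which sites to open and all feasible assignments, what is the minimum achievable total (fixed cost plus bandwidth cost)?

Open {H1, H2, H3}; cheapest assignment that respects the capacities:
  H1 (cap 18, load 12): E — cost 12×8 = 96
  H2 (cap 18, load 17): A, C, D — cost 5×3 + 8×4 + 4×4 = 63
  H3 (cap 20, load 11): B — cost 11×10 = 110
  Shipping 269, fixed 432 → total 701.
  Any other capacity-feasible assignment to {H1, H2, H3} ships for at least 269.
Total demand is 40 and no other set of sites has combined capacity ≥ 40, so {H1, H2, H3} is the only feasible choice of open sites. Minimum: 701.

701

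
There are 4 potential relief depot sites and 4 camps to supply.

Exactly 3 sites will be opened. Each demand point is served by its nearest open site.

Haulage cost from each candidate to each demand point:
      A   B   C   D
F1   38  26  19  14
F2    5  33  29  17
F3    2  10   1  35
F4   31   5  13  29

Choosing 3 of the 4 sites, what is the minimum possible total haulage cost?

22

Open {F1, F3, F4}.
  A→F3 2, B→F4 5, C→F3 1, D→F1 14  ⇒ total 22.
Compare {F2, F3, F4}: total 25.
Compare {F1, F2, F3}: total 27.
No size-3 selection does better; minimum is 22.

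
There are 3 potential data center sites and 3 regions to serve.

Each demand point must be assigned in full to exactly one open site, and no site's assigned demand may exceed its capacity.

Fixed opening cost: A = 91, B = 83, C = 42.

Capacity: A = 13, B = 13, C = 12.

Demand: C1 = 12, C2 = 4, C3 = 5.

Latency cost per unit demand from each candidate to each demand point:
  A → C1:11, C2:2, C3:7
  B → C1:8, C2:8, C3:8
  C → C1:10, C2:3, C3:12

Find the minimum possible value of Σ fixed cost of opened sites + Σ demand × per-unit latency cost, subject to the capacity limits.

Open {B, C}; cheapest assignment that respects the capacities:
  B (cap 13, load 12): C1 — cost 12×8 = 96
  C (cap 12, load 9): C2, C3 — cost 4×3 + 5×12 = 72
  Shipping 168, fixed 125 → total 293.
  Any other capacity-feasible assignment to {B, C} ships for at least 168.
Compare {A, C}: its best feasible assignment gives total 296.
Compare {A, B}: its best feasible assignment gives total 313.
Every other set of open sites that can feasibly serve all demand totals ≥ 296 even under its best assignment. Minimum: 293.

293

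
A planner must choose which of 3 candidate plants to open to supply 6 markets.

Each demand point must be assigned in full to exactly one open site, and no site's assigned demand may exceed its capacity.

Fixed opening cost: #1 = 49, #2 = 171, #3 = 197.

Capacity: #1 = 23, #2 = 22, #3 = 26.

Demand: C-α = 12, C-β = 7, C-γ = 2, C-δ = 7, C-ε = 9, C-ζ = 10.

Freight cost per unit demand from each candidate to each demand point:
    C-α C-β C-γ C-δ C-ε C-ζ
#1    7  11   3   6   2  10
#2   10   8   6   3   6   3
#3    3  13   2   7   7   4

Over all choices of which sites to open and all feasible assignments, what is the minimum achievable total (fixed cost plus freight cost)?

Open {#1, #3}; cheapest assignment that respects the capacities:
  #1 (cap 23, load 23): C-β, C-δ, C-ε — cost 7×11 + 7×6 + 9×2 = 137
  #3 (cap 26, load 24): C-α, C-γ, C-ζ — cost 12×3 + 2×2 + 10×4 = 80
  Shipping 217, fixed 246 → total 463.
  Any other capacity-feasible assignment to {#1, #3} ships for at least 217.
Compare {#1, #2, #3}: its best feasible assignment gives total 592.
Compare {#2, #3}: its best feasible assignment gives total 640.
Every other set of open sites that can feasibly serve all demand totals ≥ 592 even under its best assignment. Minimum: 463.

463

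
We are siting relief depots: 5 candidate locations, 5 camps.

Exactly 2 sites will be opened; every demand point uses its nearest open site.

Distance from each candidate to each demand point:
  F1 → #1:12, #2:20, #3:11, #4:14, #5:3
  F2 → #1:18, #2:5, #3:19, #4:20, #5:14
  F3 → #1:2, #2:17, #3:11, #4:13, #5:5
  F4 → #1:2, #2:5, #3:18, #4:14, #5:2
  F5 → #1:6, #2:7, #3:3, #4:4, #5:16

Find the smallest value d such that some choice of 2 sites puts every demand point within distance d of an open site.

Open {F4, F5}.
  Farthest demand point is #2 at distance 5 (to F4); all others are ≤ 5.
With {F1, F5} the worst case is 7.
With {F3, F5} the worst case is 7.
No size-2 selection achieves below 5.

5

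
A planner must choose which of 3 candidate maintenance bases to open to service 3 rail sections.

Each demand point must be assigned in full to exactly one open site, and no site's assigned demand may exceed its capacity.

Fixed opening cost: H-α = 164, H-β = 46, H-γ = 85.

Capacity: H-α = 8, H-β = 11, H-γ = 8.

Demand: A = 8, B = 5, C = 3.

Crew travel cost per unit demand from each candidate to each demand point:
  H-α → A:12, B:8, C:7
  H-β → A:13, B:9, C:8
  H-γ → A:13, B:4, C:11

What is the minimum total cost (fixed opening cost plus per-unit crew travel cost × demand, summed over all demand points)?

279

Open {H-β, H-γ}; cheapest assignment that respects the capacities:
  H-β (cap 11, load 11): A, C — cost 8×13 + 3×8 = 128
  H-γ (cap 8, load 5): B — cost 5×4 = 20
  Shipping 148, fixed 131 → total 279.
  Any other capacity-feasible assignment to {H-β, H-γ} ships for at least 148.
Compare {H-α, H-β}: its best feasible assignment gives total 375.
Compare {H-α, H-γ}: its best feasible assignment gives total 398.
Every other set of open sites that can feasibly serve all demand totals ≥ 375 even under its best assignment. Minimum: 279.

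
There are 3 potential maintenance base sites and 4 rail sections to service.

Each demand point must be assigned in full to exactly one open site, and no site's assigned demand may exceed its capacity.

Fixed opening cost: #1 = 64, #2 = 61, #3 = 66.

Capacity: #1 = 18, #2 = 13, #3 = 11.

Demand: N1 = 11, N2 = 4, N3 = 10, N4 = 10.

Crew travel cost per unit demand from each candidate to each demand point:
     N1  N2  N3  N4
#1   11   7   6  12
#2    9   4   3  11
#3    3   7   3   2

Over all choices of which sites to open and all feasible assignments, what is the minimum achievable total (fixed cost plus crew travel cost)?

390

Open {#1, #2, #3}; cheapest assignment that respects the capacities:
  #1 (cap 18, load 15): N1, N2 — cost 11×11 + 4×7 = 149
  #2 (cap 13, load 10): N3 — cost 10×3 = 30
  #3 (cap 11, load 10): N4 — cost 10×2 = 20
  Shipping 199, fixed 191 → total 390.
  Any other capacity-feasible assignment to {#1, #2, #3} ships for at least 199.
Total demand is 35 and no other set of sites has combined capacity ≥ 35, so {#1, #2, #3} is the only feasible choice of open sites. Minimum: 390.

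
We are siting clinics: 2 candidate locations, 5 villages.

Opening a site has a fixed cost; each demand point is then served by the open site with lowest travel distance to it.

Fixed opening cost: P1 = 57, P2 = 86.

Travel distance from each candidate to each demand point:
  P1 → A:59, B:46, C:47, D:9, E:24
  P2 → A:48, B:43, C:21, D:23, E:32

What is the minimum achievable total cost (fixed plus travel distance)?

Open {P1}: assign each demand point to its cheapest open site.
  A→P1 59, B→P1 46, C→P1 47, D→P1 9, E→P1 24
  travel distance 185, fixed 57 → total 242.
Compare {P2}: travel distance 167 + fixed 86 = 253.
Compare {P1, P2}: travel distance 145 + fixed 143 = 288.

242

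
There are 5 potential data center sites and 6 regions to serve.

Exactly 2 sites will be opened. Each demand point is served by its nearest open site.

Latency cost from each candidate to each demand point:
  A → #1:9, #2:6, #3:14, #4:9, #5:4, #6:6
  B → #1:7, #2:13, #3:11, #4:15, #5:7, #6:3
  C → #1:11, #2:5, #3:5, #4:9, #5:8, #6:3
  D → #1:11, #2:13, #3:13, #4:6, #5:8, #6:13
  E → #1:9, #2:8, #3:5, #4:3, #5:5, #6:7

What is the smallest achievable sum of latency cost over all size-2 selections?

Open {C, E}.
  #1→E 9, #2→C 5, #3→C 5, #4→E 3, #5→E 5, #6→C 3  ⇒ total 30.
Compare {B, E}: total 31.
Compare {A, E}: total 33.
No size-2 selection does better; minimum is 30.

30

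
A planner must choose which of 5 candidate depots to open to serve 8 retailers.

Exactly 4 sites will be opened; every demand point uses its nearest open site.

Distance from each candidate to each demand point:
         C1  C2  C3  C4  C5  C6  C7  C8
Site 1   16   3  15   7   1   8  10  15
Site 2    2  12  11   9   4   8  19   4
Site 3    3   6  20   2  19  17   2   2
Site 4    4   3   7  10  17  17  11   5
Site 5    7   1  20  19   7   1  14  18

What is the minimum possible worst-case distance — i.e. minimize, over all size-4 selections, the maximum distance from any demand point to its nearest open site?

7

Open {Site 1, Site 3, Site 4, Site 5}.
  Farthest demand point is C3 at distance 7 (to Site 4); all others are ≤ 7.
With {Site 2, Site 3, Site 4, Site 5} the worst case is 7.
With {Site 1, Site 2, Site 3, Site 4} the worst case is 8.
No size-4 selection achieves below 7.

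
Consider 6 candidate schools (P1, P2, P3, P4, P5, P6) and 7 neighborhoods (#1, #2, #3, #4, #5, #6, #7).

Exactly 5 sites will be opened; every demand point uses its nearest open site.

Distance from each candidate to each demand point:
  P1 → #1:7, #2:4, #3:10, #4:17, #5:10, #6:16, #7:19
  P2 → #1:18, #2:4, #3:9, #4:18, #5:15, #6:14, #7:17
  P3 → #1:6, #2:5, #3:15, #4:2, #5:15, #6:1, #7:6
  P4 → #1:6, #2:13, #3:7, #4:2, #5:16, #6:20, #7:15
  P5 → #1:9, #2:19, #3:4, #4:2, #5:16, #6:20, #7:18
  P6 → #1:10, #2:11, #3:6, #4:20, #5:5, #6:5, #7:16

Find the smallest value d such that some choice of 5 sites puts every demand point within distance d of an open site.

6

Open {P1, P2, P3, P4, P6}.
  Farthest demand point is #1 at distance 6 (to P3); all others are ≤ 6.
With {P1, P2, P3, P5, P6} the worst case is 6.
With {P1, P3, P4, P5, P6} the worst case is 6.
No size-5 selection achieves below 6.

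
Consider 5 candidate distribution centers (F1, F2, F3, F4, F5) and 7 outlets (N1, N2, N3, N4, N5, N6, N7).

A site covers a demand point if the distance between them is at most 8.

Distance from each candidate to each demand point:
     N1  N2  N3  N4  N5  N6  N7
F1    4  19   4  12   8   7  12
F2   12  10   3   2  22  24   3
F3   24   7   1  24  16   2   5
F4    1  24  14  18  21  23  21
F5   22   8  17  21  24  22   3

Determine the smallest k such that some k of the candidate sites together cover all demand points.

Coverage sets (demand points within 8 of each site):
  F1: {N1, N3, N5, N6}
  F2: {N3, N4, N7}
  F3: {N2, N3, N6, N7}
  F4: {N1}
  F5: {N2, N7}
No 2 sites suffice: every size-2 union leaves at least one demand point uncovered.
But {F1, F2, F3} covers everything, so the minimum is 3.

3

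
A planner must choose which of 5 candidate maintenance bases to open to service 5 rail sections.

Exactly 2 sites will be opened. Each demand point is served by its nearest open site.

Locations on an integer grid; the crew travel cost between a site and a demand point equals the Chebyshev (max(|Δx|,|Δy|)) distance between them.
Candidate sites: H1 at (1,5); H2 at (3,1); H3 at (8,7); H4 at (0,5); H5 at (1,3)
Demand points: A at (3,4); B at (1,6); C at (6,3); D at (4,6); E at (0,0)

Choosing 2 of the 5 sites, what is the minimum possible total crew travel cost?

12

Open {H1, H2}.
  A→H1 2, B→H1 1, C→H2 3, D→H1 3, E→H2 3  ⇒ total 12.
Compare {H1, H5}: total 14.
Compare {H2, H4}: total 14.
No size-2 selection does better; minimum is 12.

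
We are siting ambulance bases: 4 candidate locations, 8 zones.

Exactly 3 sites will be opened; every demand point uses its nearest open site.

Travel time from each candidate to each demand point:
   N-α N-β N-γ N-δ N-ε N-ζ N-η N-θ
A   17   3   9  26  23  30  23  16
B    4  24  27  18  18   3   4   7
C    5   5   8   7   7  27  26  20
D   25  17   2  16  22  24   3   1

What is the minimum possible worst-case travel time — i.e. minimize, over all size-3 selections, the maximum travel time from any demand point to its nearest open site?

7

Open {B, C, D}.
  Farthest demand point is N-δ at travel time 7 (to C); all others are ≤ 7.
With {A, B, C} the worst case is 8.
With {A, B, D} the worst case is 18.
No size-3 selection achieves below 7.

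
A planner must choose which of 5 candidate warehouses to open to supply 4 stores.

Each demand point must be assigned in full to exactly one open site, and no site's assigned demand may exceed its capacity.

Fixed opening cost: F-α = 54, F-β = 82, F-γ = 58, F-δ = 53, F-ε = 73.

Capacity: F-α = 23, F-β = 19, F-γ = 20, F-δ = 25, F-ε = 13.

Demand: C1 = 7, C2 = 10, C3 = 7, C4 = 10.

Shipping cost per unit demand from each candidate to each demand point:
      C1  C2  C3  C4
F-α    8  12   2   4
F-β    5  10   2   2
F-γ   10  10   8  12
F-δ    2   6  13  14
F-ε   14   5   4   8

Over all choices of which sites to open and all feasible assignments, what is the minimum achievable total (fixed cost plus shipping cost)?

Open {F-α, F-δ}; cheapest assignment that respects the capacities:
  F-α (cap 23, load 17): C3, C4 — cost 7×2 + 10×4 = 54
  F-δ (cap 25, load 17): C1, C2 — cost 7×2 + 10×6 = 74
  Shipping 128, fixed 107 → total 235.
  Any other capacity-feasible assignment to {F-α, F-δ} ships for at least 128.
Compare {F-β, F-δ}: its best feasible assignment gives total 243.
Compare {F-α, F-γ, F-δ}: its best feasible assignment gives total 293.
Every other set of open sites that can feasibly serve all demand totals ≥ 243 even under its best assignment. Minimum: 235.

235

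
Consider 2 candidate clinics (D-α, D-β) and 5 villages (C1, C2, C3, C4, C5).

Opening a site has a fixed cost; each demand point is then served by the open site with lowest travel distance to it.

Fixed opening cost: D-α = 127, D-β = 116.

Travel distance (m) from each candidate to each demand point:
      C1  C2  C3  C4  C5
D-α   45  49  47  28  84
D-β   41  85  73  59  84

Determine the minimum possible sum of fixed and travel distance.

Open {D-α}: assign each demand point to its cheapest open site.
  C1→D-α 45, C2→D-α 49, C3→D-α 47, C4→D-α 28, C5→D-α 84
  travel distance 253, fixed 127 → total 380.
Compare {D-β}: travel distance 342 + fixed 116 = 458.
Compare {D-α, D-β}: travel distance 249 + fixed 243 = 492.

380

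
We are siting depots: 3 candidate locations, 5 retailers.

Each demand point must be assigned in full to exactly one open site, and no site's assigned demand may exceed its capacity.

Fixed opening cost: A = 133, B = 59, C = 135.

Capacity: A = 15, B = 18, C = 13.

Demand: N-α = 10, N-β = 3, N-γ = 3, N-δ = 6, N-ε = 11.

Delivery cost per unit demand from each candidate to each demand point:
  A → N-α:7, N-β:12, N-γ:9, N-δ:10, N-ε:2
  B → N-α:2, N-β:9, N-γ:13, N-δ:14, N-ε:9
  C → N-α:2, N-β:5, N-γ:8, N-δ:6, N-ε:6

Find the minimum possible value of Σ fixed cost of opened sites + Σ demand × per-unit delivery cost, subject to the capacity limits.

Open {A, B, C}; cheapest assignment that respects the capacities:
  A (cap 15, load 11): N-ε — cost 11×2 = 22
  B (cap 18, load 10): N-α — cost 10×2 = 20
  C (cap 13, load 12): N-β, N-γ, N-δ — cost 3×5 + 3×8 + 6×6 = 75
  Shipping 117, fixed 327 → total 444.
  Any other capacity-feasible assignment to {A, B, C} ships for at least 117.
Total demand is 33; every other set of sites either has combined capacity below 33 or cannot fit the demands without splitting one across sites, so {A, B, C} is the only feasible choice of open sites. Minimum: 444.

444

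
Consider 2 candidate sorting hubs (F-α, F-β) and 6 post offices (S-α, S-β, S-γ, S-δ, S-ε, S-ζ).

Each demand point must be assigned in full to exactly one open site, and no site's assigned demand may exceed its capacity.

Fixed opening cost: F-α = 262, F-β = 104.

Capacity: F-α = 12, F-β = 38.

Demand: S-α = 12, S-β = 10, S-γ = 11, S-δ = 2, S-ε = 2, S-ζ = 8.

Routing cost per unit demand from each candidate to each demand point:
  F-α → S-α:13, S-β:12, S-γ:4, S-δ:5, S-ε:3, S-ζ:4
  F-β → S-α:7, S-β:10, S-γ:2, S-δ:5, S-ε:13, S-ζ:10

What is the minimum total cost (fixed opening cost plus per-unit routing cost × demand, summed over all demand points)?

Open {F-α, F-β}; cheapest assignment that respects the capacities:
  F-α (cap 12, load 12): S-δ, S-ε, S-ζ — cost 2×5 + 2×3 + 8×4 = 48
  F-β (cap 38, load 33): S-α, S-β, S-γ — cost 12×7 + 10×10 + 11×2 = 206
  Shipping 254, fixed 366 → total 620.
  Any other capacity-feasible assignment to {F-α, F-β} ships for at least 254.
Total demand is 45 and no other set of sites has combined capacity ≥ 45, so {F-α, F-β} is the only feasible choice of open sites. Minimum: 620.

620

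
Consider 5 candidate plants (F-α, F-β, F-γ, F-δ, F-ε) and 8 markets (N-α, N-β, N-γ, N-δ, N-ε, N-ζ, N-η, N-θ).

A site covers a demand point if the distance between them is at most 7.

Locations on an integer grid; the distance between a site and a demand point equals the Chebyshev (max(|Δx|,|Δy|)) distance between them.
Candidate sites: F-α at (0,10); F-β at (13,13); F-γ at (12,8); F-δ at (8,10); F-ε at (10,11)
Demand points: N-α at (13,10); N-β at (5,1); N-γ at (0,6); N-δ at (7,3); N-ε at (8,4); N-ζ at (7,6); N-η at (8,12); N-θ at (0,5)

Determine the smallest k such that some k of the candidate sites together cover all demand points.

Coverage sets (demand points within 7 of each site):
  F-α: {N-γ, N-δ, N-ζ, N-θ}
  F-β: {N-α, N-ζ, N-η}
  F-γ: {N-α, N-β, N-δ, N-ε, N-ζ, N-η}
  F-δ: {N-α, N-δ, N-ε, N-ζ, N-η}
  F-ε: {N-α, N-ε, N-ζ, N-η}
No single site covers all 8 demand points.
But {F-α, F-γ} covers everything, so the minimum is 2.

2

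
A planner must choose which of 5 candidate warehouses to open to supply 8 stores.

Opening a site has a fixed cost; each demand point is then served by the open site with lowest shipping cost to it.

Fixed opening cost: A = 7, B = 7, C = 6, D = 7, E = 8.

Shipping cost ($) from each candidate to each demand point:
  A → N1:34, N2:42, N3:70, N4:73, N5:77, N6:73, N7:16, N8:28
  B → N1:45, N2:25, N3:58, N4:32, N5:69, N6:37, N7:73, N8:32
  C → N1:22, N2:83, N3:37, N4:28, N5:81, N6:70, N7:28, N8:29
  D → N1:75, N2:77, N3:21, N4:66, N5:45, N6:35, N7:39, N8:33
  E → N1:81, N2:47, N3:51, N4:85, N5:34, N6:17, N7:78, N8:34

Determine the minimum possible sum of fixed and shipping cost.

226

Open {A, B, C, D, E}: assign each demand point to its cheapest open site.
  N1→C 22, N2→B 25, N3→D 21, N4→C 28, N5→E 34, N6→E 17, N7→A 16, N8→A 28
  shipping cost 191, fixed 35 → total 226.
Compare {B, C, D, E}: shipping cost 204 + fixed 28 = 232.
Compare {A, B, C, E}: shipping cost 207 + fixed 28 = 235.
Compare {A, B, D, E}: shipping cost 207 + fixed 29 = 236.
All other subsets cost ≥ 232. Minimum total cost: 226.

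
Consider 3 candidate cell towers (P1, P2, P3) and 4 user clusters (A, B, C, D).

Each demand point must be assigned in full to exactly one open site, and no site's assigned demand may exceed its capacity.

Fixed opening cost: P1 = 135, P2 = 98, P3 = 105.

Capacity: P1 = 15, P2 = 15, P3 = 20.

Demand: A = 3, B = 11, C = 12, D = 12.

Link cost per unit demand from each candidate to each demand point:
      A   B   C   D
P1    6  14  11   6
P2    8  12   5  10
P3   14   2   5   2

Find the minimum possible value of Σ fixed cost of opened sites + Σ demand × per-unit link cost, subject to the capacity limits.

Open {P1, P2, P3}; cheapest assignment that respects the capacities:
  P1 (cap 15, load 15): A, D — cost 3×6 + 12×6 = 90
  P2 (cap 15, load 12): C — cost 12×5 = 60
  P3 (cap 20, load 11): B — cost 11×2 = 22
  Shipping 172, fixed 338 → total 510.
  Any other capacity-feasible assignment to {P1, P2, P3} ships for at least 172.
Total demand is 38 and no other set of sites has combined capacity ≥ 38, so {P1, P2, P3} is the only feasible choice of open sites. Minimum: 510.

510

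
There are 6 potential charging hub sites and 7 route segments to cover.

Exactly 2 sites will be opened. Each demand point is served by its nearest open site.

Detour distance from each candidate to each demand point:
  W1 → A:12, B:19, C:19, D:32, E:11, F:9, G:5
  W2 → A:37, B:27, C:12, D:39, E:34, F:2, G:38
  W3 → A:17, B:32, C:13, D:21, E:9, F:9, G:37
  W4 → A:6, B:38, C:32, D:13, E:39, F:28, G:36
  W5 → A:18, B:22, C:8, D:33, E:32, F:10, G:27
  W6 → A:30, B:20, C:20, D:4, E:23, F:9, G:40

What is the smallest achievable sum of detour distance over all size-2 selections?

Open {W1, W6}.
  A→W1 12, B→W1 19, C→W1 19, D→W6 4, E→W1 11, F→W1 9, G→W1 5  ⇒ total 79.
Compare {W1, W4}: total 82.
Compare {W1, W3}: total 88.
No size-2 selection does better; minimum is 79.

79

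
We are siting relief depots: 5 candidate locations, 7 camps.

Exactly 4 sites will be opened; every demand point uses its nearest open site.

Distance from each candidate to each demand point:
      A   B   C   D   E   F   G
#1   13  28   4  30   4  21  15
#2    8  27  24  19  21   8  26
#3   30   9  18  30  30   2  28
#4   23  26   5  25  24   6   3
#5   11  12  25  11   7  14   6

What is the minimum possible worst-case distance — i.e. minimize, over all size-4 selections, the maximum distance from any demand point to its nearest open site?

Open {#1, #2, #3, #5}.
  Farthest demand point is D at distance 11 (to #5); all others are ≤ 11.
With {#1, #3, #4, #5} the worst case is 11.
With {#2, #3, #4, #5} the worst case is 11.
No size-4 selection achieves below 11.

11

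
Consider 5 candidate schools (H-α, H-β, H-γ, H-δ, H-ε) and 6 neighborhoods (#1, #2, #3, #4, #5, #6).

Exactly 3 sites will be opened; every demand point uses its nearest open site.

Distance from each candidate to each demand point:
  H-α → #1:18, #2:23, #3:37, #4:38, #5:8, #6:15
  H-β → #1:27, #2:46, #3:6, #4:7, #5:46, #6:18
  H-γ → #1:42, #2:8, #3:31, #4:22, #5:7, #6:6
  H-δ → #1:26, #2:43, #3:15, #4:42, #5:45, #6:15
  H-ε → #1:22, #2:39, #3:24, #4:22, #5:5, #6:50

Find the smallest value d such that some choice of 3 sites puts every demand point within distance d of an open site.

18

Open {H-α, H-β, H-γ}.
  Farthest demand point is #1 at distance 18 (to H-α); all others are ≤ 18.
With {H-α, H-γ, H-δ} the worst case is 22.
With {H-β, H-γ, H-ε} the worst case is 22.
No size-3 selection achieves below 18.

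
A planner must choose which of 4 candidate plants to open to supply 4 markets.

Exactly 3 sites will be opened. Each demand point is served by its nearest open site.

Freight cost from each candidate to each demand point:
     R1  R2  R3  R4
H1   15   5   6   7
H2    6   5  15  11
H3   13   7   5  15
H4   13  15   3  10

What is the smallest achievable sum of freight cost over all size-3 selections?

21

Open {H1, H2, H4}.
  R1→H2 6, R2→H1 5, R3→H4 3, R4→H1 7  ⇒ total 21.
Compare {H1, H2, H3}: total 23.
Compare {H2, H3, H4}: total 24.
No size-3 selection does better; minimum is 21.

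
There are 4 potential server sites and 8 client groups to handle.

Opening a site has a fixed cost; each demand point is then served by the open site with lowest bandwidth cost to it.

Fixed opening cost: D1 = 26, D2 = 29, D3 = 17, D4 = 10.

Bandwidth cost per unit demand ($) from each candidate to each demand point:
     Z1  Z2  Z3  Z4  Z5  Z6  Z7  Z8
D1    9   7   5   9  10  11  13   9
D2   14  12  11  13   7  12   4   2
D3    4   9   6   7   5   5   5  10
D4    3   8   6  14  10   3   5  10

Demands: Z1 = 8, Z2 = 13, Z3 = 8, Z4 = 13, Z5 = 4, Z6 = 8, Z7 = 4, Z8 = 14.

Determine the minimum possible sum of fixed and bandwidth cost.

Open {D2, D3, D4}: assign each demand point to its cheapest open site.
  Z1→D4 8×3=24, Z2→D4 13×8=104, Z3→D3 8×6=48, Z4→D3 13×7=91, Z5→D3 4×5=20, Z6→D4 8×3=24, Z7→D2 4×4=16, Z8→D2 14×2=28
  bandwidth cost 355, fixed 56 → total 411.
Compare {D1, D2, D3, D4}: bandwidth cost 334 + fixed 82 = 416.
Compare {D1, D2, D3}: bandwidth cost 358 + fixed 72 = 430.
Compare {D1, D2, D4}: bandwidth cost 368 + fixed 65 = 433.
All other subsets cost ≥ 416. Minimum total cost: 411.

411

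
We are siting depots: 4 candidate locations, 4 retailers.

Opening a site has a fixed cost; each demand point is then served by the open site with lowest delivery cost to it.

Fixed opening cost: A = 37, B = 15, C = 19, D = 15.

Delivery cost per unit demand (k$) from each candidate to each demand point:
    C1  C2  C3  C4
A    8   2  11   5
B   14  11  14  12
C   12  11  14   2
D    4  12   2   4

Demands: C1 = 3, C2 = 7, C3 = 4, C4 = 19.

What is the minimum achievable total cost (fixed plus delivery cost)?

143

Open {A, C, D}: assign each demand point to its cheapest open site.
  C1→D 3×4=12, C2→A 7×2=14, C3→D 4×2=8, C4→C 19×2=38
  delivery cost 72, fixed 71 → total 143.
Compare {A, B, C, D}: delivery cost 72 + fixed 86 = 158.
Compare {A, D}: delivery cost 110 + fixed 52 = 162.
Compare {C, D}: delivery cost 135 + fixed 34 = 169.
All other subsets cost ≥ 158. Minimum total cost: 143.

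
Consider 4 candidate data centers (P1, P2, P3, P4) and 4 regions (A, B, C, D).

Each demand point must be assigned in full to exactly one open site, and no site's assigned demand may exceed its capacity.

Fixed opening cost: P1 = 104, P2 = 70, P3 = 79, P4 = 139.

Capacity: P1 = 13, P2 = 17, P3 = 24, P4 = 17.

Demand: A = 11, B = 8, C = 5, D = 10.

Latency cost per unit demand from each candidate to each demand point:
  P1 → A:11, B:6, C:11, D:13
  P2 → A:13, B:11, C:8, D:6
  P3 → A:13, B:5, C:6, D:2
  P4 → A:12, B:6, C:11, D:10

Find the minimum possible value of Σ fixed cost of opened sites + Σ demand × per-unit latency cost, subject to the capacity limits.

Open {P2, P3}; cheapest assignment that respects the capacities:
  P2 (cap 17, load 11): A — cost 11×13 = 143
  P3 (cap 24, load 23): B, C, D — cost 8×5 + 5×6 + 10×2 = 90
  Shipping 233, fixed 149 → total 382.
  Any other capacity-feasible assignment to {P2, P3} ships for at least 233.
Compare {P1, P3}: its best feasible assignment gives total 394.
Compare {P3, P4}: its best feasible assignment gives total 440.
Every other set of open sites that can feasibly serve all demand totals ≥ 394 even under its best assignment. Minimum: 382.

382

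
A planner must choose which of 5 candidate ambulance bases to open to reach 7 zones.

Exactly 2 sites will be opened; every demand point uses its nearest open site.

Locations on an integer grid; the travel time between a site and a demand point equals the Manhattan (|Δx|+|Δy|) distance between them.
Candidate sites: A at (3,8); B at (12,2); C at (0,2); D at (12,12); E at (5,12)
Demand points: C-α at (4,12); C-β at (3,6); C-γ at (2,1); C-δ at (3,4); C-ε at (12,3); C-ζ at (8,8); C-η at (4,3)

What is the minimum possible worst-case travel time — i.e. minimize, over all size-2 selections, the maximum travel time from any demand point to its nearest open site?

Open {A, B}.
  Farthest demand point is C-γ at travel time 8 (to A); all others are ≤ 8.
With {A, D} the worst case is 9.
With {C, D} the worst case is 9.
No size-2 selection achieves below 8.

8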